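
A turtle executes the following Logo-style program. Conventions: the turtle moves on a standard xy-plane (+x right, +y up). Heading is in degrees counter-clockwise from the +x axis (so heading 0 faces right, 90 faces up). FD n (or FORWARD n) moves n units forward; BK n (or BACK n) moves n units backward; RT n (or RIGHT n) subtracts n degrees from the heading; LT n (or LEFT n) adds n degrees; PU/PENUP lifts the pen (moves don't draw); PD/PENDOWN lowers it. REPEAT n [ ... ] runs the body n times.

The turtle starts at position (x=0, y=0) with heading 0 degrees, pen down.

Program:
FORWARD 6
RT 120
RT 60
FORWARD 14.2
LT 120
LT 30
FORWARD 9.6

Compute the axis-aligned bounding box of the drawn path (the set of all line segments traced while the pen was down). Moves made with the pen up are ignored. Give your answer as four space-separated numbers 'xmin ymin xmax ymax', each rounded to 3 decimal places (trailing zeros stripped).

Answer: -8.2 -4.8 6 0

Derivation:
Executing turtle program step by step:
Start: pos=(0,0), heading=0, pen down
FD 6: (0,0) -> (6,0) [heading=0, draw]
RT 120: heading 0 -> 240
RT 60: heading 240 -> 180
FD 14.2: (6,0) -> (-8.2,0) [heading=180, draw]
LT 120: heading 180 -> 300
LT 30: heading 300 -> 330
FD 9.6: (-8.2,0) -> (0.114,-4.8) [heading=330, draw]
Final: pos=(0.114,-4.8), heading=330, 3 segment(s) drawn

Segment endpoints: x in {-8.2, 0, 0.114, 6}, y in {-4.8, 0, 0}
xmin=-8.2, ymin=-4.8, xmax=6, ymax=0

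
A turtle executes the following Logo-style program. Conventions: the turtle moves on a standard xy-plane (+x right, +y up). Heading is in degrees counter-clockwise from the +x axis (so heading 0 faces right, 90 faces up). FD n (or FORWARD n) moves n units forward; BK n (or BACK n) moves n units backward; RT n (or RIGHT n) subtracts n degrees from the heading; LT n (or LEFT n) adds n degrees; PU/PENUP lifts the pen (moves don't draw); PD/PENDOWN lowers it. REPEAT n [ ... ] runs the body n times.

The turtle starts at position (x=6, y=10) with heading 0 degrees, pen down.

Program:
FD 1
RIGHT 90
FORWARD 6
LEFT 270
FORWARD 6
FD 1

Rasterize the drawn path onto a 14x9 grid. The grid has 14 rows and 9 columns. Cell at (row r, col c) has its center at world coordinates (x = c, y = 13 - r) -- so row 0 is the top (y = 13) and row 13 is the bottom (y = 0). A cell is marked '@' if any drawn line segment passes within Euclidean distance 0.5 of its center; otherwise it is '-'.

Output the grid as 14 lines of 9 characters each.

Segment 0: (6,10) -> (7,10)
Segment 1: (7,10) -> (7,4)
Segment 2: (7,4) -> (1,4)
Segment 3: (1,4) -> (0,4)

Answer: ---------
---------
---------
------@@-
-------@-
-------@-
-------@-
-------@-
-------@-
@@@@@@@@-
---------
---------
---------
---------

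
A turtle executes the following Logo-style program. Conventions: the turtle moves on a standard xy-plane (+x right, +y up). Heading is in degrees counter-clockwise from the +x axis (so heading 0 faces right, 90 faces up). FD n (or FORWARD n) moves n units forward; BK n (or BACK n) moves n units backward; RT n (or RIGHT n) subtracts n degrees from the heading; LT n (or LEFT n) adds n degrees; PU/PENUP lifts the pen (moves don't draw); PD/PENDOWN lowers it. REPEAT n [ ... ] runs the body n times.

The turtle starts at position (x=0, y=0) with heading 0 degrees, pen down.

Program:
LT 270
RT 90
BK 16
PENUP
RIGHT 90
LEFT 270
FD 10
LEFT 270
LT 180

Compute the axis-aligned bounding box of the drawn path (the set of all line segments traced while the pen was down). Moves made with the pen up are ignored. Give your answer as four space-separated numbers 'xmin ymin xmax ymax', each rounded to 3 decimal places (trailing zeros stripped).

Answer: 0 0 16 0

Derivation:
Executing turtle program step by step:
Start: pos=(0,0), heading=0, pen down
LT 270: heading 0 -> 270
RT 90: heading 270 -> 180
BK 16: (0,0) -> (16,0) [heading=180, draw]
PU: pen up
RT 90: heading 180 -> 90
LT 270: heading 90 -> 0
FD 10: (16,0) -> (26,0) [heading=0, move]
LT 270: heading 0 -> 270
LT 180: heading 270 -> 90
Final: pos=(26,0), heading=90, 1 segment(s) drawn

Segment endpoints: x in {0, 16}, y in {0, 0}
xmin=0, ymin=0, xmax=16, ymax=0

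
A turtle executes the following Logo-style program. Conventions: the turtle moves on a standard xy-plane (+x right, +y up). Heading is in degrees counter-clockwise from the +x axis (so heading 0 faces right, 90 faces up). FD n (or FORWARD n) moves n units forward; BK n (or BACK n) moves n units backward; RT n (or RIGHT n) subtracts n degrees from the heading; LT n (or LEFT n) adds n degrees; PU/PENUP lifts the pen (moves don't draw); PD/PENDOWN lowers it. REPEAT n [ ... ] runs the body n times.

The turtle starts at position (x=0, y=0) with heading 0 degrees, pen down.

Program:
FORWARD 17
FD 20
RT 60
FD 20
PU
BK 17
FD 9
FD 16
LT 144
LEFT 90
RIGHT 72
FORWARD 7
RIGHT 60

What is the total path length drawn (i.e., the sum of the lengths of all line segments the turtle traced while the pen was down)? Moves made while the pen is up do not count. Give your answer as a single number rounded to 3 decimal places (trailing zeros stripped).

Executing turtle program step by step:
Start: pos=(0,0), heading=0, pen down
FD 17: (0,0) -> (17,0) [heading=0, draw]
FD 20: (17,0) -> (37,0) [heading=0, draw]
RT 60: heading 0 -> 300
FD 20: (37,0) -> (47,-17.321) [heading=300, draw]
PU: pen up
BK 17: (47,-17.321) -> (38.5,-2.598) [heading=300, move]
FD 9: (38.5,-2.598) -> (43,-10.392) [heading=300, move]
FD 16: (43,-10.392) -> (51,-24.249) [heading=300, move]
LT 144: heading 300 -> 84
LT 90: heading 84 -> 174
RT 72: heading 174 -> 102
FD 7: (51,-24.249) -> (49.545,-17.402) [heading=102, move]
RT 60: heading 102 -> 42
Final: pos=(49.545,-17.402), heading=42, 3 segment(s) drawn

Segment lengths:
  seg 1: (0,0) -> (17,0), length = 17
  seg 2: (17,0) -> (37,0), length = 20
  seg 3: (37,0) -> (47,-17.321), length = 20
Total = 57

Answer: 57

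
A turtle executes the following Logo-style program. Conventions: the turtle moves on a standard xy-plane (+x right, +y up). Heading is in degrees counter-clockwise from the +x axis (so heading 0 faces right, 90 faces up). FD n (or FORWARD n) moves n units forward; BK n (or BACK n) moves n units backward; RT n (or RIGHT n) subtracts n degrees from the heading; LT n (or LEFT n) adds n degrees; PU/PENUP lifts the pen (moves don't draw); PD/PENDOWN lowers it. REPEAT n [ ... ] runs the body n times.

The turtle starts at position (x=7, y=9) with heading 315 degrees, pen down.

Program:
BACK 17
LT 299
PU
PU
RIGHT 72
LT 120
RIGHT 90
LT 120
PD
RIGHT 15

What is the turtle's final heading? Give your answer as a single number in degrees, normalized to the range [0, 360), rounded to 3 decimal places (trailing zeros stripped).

Answer: 317

Derivation:
Executing turtle program step by step:
Start: pos=(7,9), heading=315, pen down
BK 17: (7,9) -> (-5.021,21.021) [heading=315, draw]
LT 299: heading 315 -> 254
PU: pen up
PU: pen up
RT 72: heading 254 -> 182
LT 120: heading 182 -> 302
RT 90: heading 302 -> 212
LT 120: heading 212 -> 332
PD: pen down
RT 15: heading 332 -> 317
Final: pos=(-5.021,21.021), heading=317, 1 segment(s) drawn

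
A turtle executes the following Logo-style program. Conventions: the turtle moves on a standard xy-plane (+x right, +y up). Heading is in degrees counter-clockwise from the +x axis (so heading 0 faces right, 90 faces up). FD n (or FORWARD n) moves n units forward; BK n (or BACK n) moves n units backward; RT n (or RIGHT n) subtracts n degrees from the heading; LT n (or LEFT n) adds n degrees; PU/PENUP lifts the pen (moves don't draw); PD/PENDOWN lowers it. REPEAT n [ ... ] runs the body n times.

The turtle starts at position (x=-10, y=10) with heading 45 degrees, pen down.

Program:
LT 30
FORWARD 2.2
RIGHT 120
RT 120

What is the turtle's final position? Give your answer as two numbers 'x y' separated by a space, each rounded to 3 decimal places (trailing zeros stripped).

Executing turtle program step by step:
Start: pos=(-10,10), heading=45, pen down
LT 30: heading 45 -> 75
FD 2.2: (-10,10) -> (-9.431,12.125) [heading=75, draw]
RT 120: heading 75 -> 315
RT 120: heading 315 -> 195
Final: pos=(-9.431,12.125), heading=195, 1 segment(s) drawn

Answer: -9.431 12.125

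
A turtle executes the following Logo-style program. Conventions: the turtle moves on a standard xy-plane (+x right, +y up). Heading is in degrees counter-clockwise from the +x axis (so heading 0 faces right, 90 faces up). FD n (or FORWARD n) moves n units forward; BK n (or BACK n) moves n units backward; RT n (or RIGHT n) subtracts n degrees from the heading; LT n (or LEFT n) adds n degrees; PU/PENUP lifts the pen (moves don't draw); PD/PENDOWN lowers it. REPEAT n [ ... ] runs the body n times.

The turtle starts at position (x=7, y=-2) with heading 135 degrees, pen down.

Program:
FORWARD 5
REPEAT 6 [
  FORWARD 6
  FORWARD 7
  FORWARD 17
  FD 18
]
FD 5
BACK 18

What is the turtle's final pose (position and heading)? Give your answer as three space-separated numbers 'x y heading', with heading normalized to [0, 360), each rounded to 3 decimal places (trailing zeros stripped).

Executing turtle program step by step:
Start: pos=(7,-2), heading=135, pen down
FD 5: (7,-2) -> (3.464,1.536) [heading=135, draw]
REPEAT 6 [
  -- iteration 1/6 --
  FD 6: (3.464,1.536) -> (-0.778,5.778) [heading=135, draw]
  FD 7: (-0.778,5.778) -> (-5.728,10.728) [heading=135, draw]
  FD 17: (-5.728,10.728) -> (-17.749,22.749) [heading=135, draw]
  FD 18: (-17.749,22.749) -> (-30.477,35.477) [heading=135, draw]
  -- iteration 2/6 --
  FD 6: (-30.477,35.477) -> (-34.719,39.719) [heading=135, draw]
  FD 7: (-34.719,39.719) -> (-39.669,44.669) [heading=135, draw]
  FD 17: (-39.669,44.669) -> (-51.69,56.69) [heading=135, draw]
  FD 18: (-51.69,56.69) -> (-64.418,69.418) [heading=135, draw]
  -- iteration 3/6 --
  FD 6: (-64.418,69.418) -> (-68.66,73.66) [heading=135, draw]
  FD 7: (-68.66,73.66) -> (-73.61,78.61) [heading=135, draw]
  FD 17: (-73.61,78.61) -> (-85.631,90.631) [heading=135, draw]
  FD 18: (-85.631,90.631) -> (-98.359,103.359) [heading=135, draw]
  -- iteration 4/6 --
  FD 6: (-98.359,103.359) -> (-102.602,107.602) [heading=135, draw]
  FD 7: (-102.602,107.602) -> (-107.551,112.551) [heading=135, draw]
  FD 17: (-107.551,112.551) -> (-119.572,124.572) [heading=135, draw]
  FD 18: (-119.572,124.572) -> (-132.3,137.3) [heading=135, draw]
  -- iteration 5/6 --
  FD 6: (-132.3,137.3) -> (-136.543,141.543) [heading=135, draw]
  FD 7: (-136.543,141.543) -> (-141.492,146.492) [heading=135, draw]
  FD 17: (-141.492,146.492) -> (-153.513,158.513) [heading=135, draw]
  FD 18: (-153.513,158.513) -> (-166.241,171.241) [heading=135, draw]
  -- iteration 6/6 --
  FD 6: (-166.241,171.241) -> (-170.484,175.484) [heading=135, draw]
  FD 7: (-170.484,175.484) -> (-175.434,180.434) [heading=135, draw]
  FD 17: (-175.434,180.434) -> (-187.454,192.454) [heading=135, draw]
  FD 18: (-187.454,192.454) -> (-200.182,205.182) [heading=135, draw]
]
FD 5: (-200.182,205.182) -> (-203.718,208.718) [heading=135, draw]
BK 18: (-203.718,208.718) -> (-190.99,195.99) [heading=135, draw]
Final: pos=(-190.99,195.99), heading=135, 27 segment(s) drawn

Answer: -190.99 195.99 135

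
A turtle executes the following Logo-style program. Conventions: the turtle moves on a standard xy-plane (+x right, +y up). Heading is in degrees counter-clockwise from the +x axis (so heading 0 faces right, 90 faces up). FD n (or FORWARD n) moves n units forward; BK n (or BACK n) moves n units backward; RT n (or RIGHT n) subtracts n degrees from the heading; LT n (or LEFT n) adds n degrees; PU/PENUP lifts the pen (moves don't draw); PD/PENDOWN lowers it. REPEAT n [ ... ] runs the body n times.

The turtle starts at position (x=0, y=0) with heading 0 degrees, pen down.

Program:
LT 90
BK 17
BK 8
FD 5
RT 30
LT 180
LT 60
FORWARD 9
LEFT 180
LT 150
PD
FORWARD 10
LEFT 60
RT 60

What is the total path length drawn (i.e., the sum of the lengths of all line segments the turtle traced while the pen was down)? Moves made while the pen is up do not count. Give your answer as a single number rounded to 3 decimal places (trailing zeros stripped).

Answer: 49

Derivation:
Executing turtle program step by step:
Start: pos=(0,0), heading=0, pen down
LT 90: heading 0 -> 90
BK 17: (0,0) -> (0,-17) [heading=90, draw]
BK 8: (0,-17) -> (0,-25) [heading=90, draw]
FD 5: (0,-25) -> (0,-20) [heading=90, draw]
RT 30: heading 90 -> 60
LT 180: heading 60 -> 240
LT 60: heading 240 -> 300
FD 9: (0,-20) -> (4.5,-27.794) [heading=300, draw]
LT 180: heading 300 -> 120
LT 150: heading 120 -> 270
PD: pen down
FD 10: (4.5,-27.794) -> (4.5,-37.794) [heading=270, draw]
LT 60: heading 270 -> 330
RT 60: heading 330 -> 270
Final: pos=(4.5,-37.794), heading=270, 5 segment(s) drawn

Segment lengths:
  seg 1: (0,0) -> (0,-17), length = 17
  seg 2: (0,-17) -> (0,-25), length = 8
  seg 3: (0,-25) -> (0,-20), length = 5
  seg 4: (0,-20) -> (4.5,-27.794), length = 9
  seg 5: (4.5,-27.794) -> (4.5,-37.794), length = 10
Total = 49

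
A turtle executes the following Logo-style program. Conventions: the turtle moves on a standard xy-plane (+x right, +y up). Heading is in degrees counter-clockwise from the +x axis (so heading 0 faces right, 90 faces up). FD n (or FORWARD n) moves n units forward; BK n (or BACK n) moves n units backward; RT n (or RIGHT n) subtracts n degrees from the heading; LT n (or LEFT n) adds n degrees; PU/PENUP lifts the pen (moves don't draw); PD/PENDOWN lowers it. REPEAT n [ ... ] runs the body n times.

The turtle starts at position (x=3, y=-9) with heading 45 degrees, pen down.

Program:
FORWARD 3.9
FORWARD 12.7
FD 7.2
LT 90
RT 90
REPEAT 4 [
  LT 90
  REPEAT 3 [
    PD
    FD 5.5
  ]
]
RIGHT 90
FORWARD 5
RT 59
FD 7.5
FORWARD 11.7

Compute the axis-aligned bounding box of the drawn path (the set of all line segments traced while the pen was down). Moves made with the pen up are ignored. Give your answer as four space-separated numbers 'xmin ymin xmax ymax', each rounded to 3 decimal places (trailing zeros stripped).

Answer: -3.505 -14.336 23.365 19.496

Derivation:
Executing turtle program step by step:
Start: pos=(3,-9), heading=45, pen down
FD 3.9: (3,-9) -> (5.758,-6.242) [heading=45, draw]
FD 12.7: (5.758,-6.242) -> (14.738,2.738) [heading=45, draw]
FD 7.2: (14.738,2.738) -> (19.829,7.829) [heading=45, draw]
LT 90: heading 45 -> 135
RT 90: heading 135 -> 45
REPEAT 4 [
  -- iteration 1/4 --
  LT 90: heading 45 -> 135
  REPEAT 3 [
    -- iteration 1/3 --
    PD: pen down
    FD 5.5: (19.829,7.829) -> (15.94,11.718) [heading=135, draw]
    -- iteration 2/3 --
    PD: pen down
    FD 5.5: (15.94,11.718) -> (12.051,15.607) [heading=135, draw]
    -- iteration 3/3 --
    PD: pen down
    FD 5.5: (12.051,15.607) -> (8.162,19.496) [heading=135, draw]
  ]
  -- iteration 2/4 --
  LT 90: heading 135 -> 225
  REPEAT 3 [
    -- iteration 1/3 --
    PD: pen down
    FD 5.5: (8.162,19.496) -> (4.273,15.607) [heading=225, draw]
    -- iteration 2/3 --
    PD: pen down
    FD 5.5: (4.273,15.607) -> (0.384,11.718) [heading=225, draw]
    -- iteration 3/3 --
    PD: pen down
    FD 5.5: (0.384,11.718) -> (-3.505,7.829) [heading=225, draw]
  ]
  -- iteration 3/4 --
  LT 90: heading 225 -> 315
  REPEAT 3 [
    -- iteration 1/3 --
    PD: pen down
    FD 5.5: (-3.505,7.829) -> (0.384,3.94) [heading=315, draw]
    -- iteration 2/3 --
    PD: pen down
    FD 5.5: (0.384,3.94) -> (4.273,0.051) [heading=315, draw]
    -- iteration 3/3 --
    PD: pen down
    FD 5.5: (4.273,0.051) -> (8.162,-3.838) [heading=315, draw]
  ]
  -- iteration 4/4 --
  LT 90: heading 315 -> 45
  REPEAT 3 [
    -- iteration 1/3 --
    PD: pen down
    FD 5.5: (8.162,-3.838) -> (12.051,0.051) [heading=45, draw]
    -- iteration 2/3 --
    PD: pen down
    FD 5.5: (12.051,0.051) -> (15.94,3.94) [heading=45, draw]
    -- iteration 3/3 --
    PD: pen down
    FD 5.5: (15.94,3.94) -> (19.829,7.829) [heading=45, draw]
  ]
]
RT 90: heading 45 -> 315
FD 5: (19.829,7.829) -> (23.365,4.294) [heading=315, draw]
RT 59: heading 315 -> 256
FD 7.5: (23.365,4.294) -> (21.55,-2.984) [heading=256, draw]
FD 11.7: (21.55,-2.984) -> (18.72,-14.336) [heading=256, draw]
Final: pos=(18.72,-14.336), heading=256, 18 segment(s) drawn

Segment endpoints: x in {-3.505, 0.384, 0.384, 3, 4.273, 4.273, 5.758, 8.162, 8.162, 12.051, 12.051, 14.738, 15.94, 15.94, 18.72, 19.829, 21.55, 23.365}, y in {-14.336, -9, -6.242, -3.838, -2.984, 0.051, 0.051, 2.738, 3.94, 3.94, 4.294, 7.829, 7.829, 7.829, 11.718, 15.607, 19.496}
xmin=-3.505, ymin=-14.336, xmax=23.365, ymax=19.496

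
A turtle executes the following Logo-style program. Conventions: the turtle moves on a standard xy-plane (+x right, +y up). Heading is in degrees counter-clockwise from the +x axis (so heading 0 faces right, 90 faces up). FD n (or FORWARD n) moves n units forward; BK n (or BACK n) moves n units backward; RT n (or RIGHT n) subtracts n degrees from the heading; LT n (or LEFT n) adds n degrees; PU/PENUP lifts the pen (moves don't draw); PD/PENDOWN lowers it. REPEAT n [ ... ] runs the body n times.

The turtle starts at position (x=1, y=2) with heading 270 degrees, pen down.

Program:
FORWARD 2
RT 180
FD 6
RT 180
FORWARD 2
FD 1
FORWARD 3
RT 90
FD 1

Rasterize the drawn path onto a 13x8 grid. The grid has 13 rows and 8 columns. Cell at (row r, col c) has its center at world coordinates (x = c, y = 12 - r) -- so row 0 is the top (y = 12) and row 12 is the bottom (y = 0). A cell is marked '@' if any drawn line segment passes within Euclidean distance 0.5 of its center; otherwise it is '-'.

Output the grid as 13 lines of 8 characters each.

Answer: --------
--------
--------
--------
--------
--------
-@------
-@------
-@------
-@------
-@------
-@------
@@------

Derivation:
Segment 0: (1,2) -> (1,0)
Segment 1: (1,0) -> (1,6)
Segment 2: (1,6) -> (1,4)
Segment 3: (1,4) -> (1,3)
Segment 4: (1,3) -> (1,0)
Segment 5: (1,0) -> (0,-0)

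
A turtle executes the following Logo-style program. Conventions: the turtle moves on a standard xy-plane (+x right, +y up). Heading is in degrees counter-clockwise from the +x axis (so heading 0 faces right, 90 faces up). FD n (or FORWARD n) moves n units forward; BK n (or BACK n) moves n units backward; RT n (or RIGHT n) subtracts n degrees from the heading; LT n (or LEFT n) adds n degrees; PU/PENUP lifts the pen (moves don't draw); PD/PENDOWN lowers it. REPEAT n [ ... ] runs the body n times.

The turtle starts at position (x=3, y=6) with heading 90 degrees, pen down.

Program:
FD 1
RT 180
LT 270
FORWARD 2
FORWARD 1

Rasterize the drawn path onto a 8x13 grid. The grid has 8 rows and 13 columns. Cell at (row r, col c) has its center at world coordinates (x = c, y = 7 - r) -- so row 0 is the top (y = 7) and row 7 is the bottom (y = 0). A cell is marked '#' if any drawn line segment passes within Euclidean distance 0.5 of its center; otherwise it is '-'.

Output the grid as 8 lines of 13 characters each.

Segment 0: (3,6) -> (3,7)
Segment 1: (3,7) -> (1,7)
Segment 2: (1,7) -> (0,7)

Answer: ####---------
---#---------
-------------
-------------
-------------
-------------
-------------
-------------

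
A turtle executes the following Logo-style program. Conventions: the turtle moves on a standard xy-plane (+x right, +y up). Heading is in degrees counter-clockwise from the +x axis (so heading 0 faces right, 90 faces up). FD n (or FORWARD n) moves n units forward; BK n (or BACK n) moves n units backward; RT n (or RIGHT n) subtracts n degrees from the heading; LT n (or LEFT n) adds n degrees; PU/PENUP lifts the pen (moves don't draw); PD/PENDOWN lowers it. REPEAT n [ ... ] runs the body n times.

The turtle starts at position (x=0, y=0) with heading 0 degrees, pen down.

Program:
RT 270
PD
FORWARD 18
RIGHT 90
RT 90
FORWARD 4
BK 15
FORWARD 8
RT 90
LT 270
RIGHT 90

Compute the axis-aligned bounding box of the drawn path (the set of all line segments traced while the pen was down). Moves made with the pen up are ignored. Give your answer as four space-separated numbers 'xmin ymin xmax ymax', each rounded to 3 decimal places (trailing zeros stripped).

Executing turtle program step by step:
Start: pos=(0,0), heading=0, pen down
RT 270: heading 0 -> 90
PD: pen down
FD 18: (0,0) -> (0,18) [heading=90, draw]
RT 90: heading 90 -> 0
RT 90: heading 0 -> 270
FD 4: (0,18) -> (0,14) [heading=270, draw]
BK 15: (0,14) -> (0,29) [heading=270, draw]
FD 8: (0,29) -> (0,21) [heading=270, draw]
RT 90: heading 270 -> 180
LT 270: heading 180 -> 90
RT 90: heading 90 -> 0
Final: pos=(0,21), heading=0, 4 segment(s) drawn

Segment endpoints: x in {0, 0, 0, 0, 0}, y in {0, 14, 18, 21, 29}
xmin=0, ymin=0, xmax=0, ymax=29

Answer: 0 0 0 29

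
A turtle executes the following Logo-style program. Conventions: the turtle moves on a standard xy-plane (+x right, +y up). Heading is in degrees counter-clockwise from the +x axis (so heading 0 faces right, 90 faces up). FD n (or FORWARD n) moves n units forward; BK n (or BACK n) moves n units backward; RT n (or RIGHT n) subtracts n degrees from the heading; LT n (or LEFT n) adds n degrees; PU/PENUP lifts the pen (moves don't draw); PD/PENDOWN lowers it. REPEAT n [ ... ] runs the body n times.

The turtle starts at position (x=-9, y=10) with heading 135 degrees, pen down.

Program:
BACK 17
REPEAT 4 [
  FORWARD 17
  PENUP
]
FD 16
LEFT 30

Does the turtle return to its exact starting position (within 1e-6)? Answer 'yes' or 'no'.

Executing turtle program step by step:
Start: pos=(-9,10), heading=135, pen down
BK 17: (-9,10) -> (3.021,-2.021) [heading=135, draw]
REPEAT 4 [
  -- iteration 1/4 --
  FD 17: (3.021,-2.021) -> (-9,10) [heading=135, draw]
  PU: pen up
  -- iteration 2/4 --
  FD 17: (-9,10) -> (-21.021,22.021) [heading=135, move]
  PU: pen up
  -- iteration 3/4 --
  FD 17: (-21.021,22.021) -> (-33.042,34.042) [heading=135, move]
  PU: pen up
  -- iteration 4/4 --
  FD 17: (-33.042,34.042) -> (-45.062,46.062) [heading=135, move]
  PU: pen up
]
FD 16: (-45.062,46.062) -> (-56.376,57.376) [heading=135, move]
LT 30: heading 135 -> 165
Final: pos=(-56.376,57.376), heading=165, 2 segment(s) drawn

Start position: (-9, 10)
Final position: (-56.376, 57.376)
Distance = 67; >= 1e-6 -> NOT closed

Answer: no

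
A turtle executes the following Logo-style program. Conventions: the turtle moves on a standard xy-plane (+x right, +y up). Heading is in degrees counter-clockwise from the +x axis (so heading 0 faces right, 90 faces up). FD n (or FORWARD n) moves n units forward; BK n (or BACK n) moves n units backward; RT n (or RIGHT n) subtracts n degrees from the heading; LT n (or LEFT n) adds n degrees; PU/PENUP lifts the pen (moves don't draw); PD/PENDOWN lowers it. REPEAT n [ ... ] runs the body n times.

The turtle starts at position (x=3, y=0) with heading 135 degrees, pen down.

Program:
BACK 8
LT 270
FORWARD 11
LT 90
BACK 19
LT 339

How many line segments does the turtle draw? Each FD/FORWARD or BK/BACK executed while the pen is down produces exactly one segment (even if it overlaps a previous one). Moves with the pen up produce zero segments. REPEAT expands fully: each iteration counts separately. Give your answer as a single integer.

Executing turtle program step by step:
Start: pos=(3,0), heading=135, pen down
BK 8: (3,0) -> (8.657,-5.657) [heading=135, draw]
LT 270: heading 135 -> 45
FD 11: (8.657,-5.657) -> (16.435,2.121) [heading=45, draw]
LT 90: heading 45 -> 135
BK 19: (16.435,2.121) -> (29.87,-11.314) [heading=135, draw]
LT 339: heading 135 -> 114
Final: pos=(29.87,-11.314), heading=114, 3 segment(s) drawn
Segments drawn: 3

Answer: 3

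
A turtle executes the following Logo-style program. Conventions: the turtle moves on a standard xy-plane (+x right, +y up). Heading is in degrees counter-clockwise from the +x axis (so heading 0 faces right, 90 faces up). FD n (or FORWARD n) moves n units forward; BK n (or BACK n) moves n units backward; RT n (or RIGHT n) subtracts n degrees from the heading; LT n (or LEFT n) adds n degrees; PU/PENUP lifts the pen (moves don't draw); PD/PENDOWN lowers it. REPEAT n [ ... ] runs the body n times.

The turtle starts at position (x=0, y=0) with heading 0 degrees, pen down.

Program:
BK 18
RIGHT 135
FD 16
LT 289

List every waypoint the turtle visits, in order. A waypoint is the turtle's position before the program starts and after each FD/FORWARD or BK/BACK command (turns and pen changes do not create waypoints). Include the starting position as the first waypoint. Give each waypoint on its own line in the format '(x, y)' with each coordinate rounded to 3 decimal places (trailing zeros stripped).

Answer: (0, 0)
(-18, 0)
(-29.314, -11.314)

Derivation:
Executing turtle program step by step:
Start: pos=(0,0), heading=0, pen down
BK 18: (0,0) -> (-18,0) [heading=0, draw]
RT 135: heading 0 -> 225
FD 16: (-18,0) -> (-29.314,-11.314) [heading=225, draw]
LT 289: heading 225 -> 154
Final: pos=(-29.314,-11.314), heading=154, 2 segment(s) drawn
Waypoints (3 total):
(0, 0)
(-18, 0)
(-29.314, -11.314)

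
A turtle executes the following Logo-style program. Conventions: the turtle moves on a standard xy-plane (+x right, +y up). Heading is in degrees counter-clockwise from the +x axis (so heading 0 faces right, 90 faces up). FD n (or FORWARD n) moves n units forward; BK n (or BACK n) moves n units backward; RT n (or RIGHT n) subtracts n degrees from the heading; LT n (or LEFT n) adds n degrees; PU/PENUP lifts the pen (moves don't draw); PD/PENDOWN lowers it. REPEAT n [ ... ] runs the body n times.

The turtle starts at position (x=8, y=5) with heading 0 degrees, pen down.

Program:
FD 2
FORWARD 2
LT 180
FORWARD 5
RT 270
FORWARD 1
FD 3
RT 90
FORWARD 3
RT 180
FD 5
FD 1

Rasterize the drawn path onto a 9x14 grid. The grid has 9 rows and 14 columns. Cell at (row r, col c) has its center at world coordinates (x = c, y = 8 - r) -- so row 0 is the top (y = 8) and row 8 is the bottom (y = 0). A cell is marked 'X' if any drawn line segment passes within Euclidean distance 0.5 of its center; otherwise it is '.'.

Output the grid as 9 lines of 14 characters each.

Segment 0: (8,5) -> (10,5)
Segment 1: (10,5) -> (12,5)
Segment 2: (12,5) -> (7,5)
Segment 3: (7,5) -> (7,4)
Segment 4: (7,4) -> (7,1)
Segment 5: (7,1) -> (4,1)
Segment 6: (4,1) -> (9,1)
Segment 7: (9,1) -> (10,1)

Answer: ..............
..............
..............
.......XXXXXX.
.......X......
.......X......
.......X......
....XXXXXXX...
..............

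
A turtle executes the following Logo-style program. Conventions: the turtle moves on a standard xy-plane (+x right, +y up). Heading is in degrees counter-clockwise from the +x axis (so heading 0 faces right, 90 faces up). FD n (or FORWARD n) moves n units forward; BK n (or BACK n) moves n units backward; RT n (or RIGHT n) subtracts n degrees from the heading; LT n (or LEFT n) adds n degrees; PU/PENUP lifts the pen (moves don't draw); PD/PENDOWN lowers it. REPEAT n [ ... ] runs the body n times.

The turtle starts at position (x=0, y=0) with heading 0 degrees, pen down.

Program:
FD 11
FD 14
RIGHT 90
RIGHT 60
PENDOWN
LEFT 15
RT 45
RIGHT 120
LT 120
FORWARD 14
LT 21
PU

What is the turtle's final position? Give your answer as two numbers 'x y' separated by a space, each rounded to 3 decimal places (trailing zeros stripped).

Answer: 11 0

Derivation:
Executing turtle program step by step:
Start: pos=(0,0), heading=0, pen down
FD 11: (0,0) -> (11,0) [heading=0, draw]
FD 14: (11,0) -> (25,0) [heading=0, draw]
RT 90: heading 0 -> 270
RT 60: heading 270 -> 210
PD: pen down
LT 15: heading 210 -> 225
RT 45: heading 225 -> 180
RT 120: heading 180 -> 60
LT 120: heading 60 -> 180
FD 14: (25,0) -> (11,0) [heading=180, draw]
LT 21: heading 180 -> 201
PU: pen up
Final: pos=(11,0), heading=201, 3 segment(s) drawn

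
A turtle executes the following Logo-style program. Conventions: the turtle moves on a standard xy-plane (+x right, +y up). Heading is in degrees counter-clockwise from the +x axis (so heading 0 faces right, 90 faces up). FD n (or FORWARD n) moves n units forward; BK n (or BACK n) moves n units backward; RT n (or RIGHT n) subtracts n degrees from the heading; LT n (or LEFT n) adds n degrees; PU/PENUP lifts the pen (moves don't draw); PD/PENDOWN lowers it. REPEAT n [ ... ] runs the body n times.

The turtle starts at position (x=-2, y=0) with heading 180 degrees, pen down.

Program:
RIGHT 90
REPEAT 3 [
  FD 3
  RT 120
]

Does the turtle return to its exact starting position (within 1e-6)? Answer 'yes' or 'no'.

Executing turtle program step by step:
Start: pos=(-2,0), heading=180, pen down
RT 90: heading 180 -> 90
REPEAT 3 [
  -- iteration 1/3 --
  FD 3: (-2,0) -> (-2,3) [heading=90, draw]
  RT 120: heading 90 -> 330
  -- iteration 2/3 --
  FD 3: (-2,3) -> (0.598,1.5) [heading=330, draw]
  RT 120: heading 330 -> 210
  -- iteration 3/3 --
  FD 3: (0.598,1.5) -> (-2,0) [heading=210, draw]
  RT 120: heading 210 -> 90
]
Final: pos=(-2,0), heading=90, 3 segment(s) drawn

Start position: (-2, 0)
Final position: (-2, 0)
Distance = 0; < 1e-6 -> CLOSED

Answer: yes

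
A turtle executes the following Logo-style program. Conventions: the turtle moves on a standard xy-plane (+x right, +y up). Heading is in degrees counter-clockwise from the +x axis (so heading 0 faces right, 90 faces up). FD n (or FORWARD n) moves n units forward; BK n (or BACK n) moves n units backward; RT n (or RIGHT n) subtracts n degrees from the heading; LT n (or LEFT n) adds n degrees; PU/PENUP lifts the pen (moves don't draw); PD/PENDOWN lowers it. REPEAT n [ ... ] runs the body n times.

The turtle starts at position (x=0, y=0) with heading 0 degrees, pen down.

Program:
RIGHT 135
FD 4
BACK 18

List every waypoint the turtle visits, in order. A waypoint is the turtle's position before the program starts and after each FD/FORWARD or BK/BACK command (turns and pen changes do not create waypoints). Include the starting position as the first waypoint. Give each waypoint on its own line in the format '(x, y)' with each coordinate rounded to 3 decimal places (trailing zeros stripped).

Executing turtle program step by step:
Start: pos=(0,0), heading=0, pen down
RT 135: heading 0 -> 225
FD 4: (0,0) -> (-2.828,-2.828) [heading=225, draw]
BK 18: (-2.828,-2.828) -> (9.899,9.899) [heading=225, draw]
Final: pos=(9.899,9.899), heading=225, 2 segment(s) drawn
Waypoints (3 total):
(0, 0)
(-2.828, -2.828)
(9.899, 9.899)

Answer: (0, 0)
(-2.828, -2.828)
(9.899, 9.899)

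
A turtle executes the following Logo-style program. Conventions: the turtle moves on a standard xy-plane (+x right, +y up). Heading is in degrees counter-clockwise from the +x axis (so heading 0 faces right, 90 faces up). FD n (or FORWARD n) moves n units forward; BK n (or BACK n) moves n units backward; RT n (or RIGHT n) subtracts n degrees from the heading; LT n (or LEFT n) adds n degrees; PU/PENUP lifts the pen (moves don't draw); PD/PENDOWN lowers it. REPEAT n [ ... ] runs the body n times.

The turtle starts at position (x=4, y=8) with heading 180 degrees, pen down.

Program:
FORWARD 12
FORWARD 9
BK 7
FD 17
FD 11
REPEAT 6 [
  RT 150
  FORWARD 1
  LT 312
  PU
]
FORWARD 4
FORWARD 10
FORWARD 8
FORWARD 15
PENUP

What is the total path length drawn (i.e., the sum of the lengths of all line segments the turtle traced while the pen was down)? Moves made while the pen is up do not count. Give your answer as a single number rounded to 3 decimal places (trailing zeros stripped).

Executing turtle program step by step:
Start: pos=(4,8), heading=180, pen down
FD 12: (4,8) -> (-8,8) [heading=180, draw]
FD 9: (-8,8) -> (-17,8) [heading=180, draw]
BK 7: (-17,8) -> (-10,8) [heading=180, draw]
FD 17: (-10,8) -> (-27,8) [heading=180, draw]
FD 11: (-27,8) -> (-38,8) [heading=180, draw]
REPEAT 6 [
  -- iteration 1/6 --
  RT 150: heading 180 -> 30
  FD 1: (-38,8) -> (-37.134,8.5) [heading=30, draw]
  LT 312: heading 30 -> 342
  PU: pen up
  -- iteration 2/6 --
  RT 150: heading 342 -> 192
  FD 1: (-37.134,8.5) -> (-38.112,8.292) [heading=192, move]
  LT 312: heading 192 -> 144
  PU: pen up
  -- iteration 3/6 --
  RT 150: heading 144 -> 354
  FD 1: (-38.112,8.292) -> (-37.118,8.188) [heading=354, move]
  LT 312: heading 354 -> 306
  PU: pen up
  -- iteration 4/6 --
  RT 150: heading 306 -> 156
  FD 1: (-37.118,8.188) -> (-38.031,8.594) [heading=156, move]
  LT 312: heading 156 -> 108
  PU: pen up
  -- iteration 5/6 --
  RT 150: heading 108 -> 318
  FD 1: (-38.031,8.594) -> (-37.288,7.925) [heading=318, move]
  LT 312: heading 318 -> 270
  PU: pen up
  -- iteration 6/6 --
  RT 150: heading 270 -> 120
  FD 1: (-37.288,7.925) -> (-37.788,8.791) [heading=120, move]
  LT 312: heading 120 -> 72
  PU: pen up
]
FD 4: (-37.788,8.791) -> (-36.552,12.595) [heading=72, move]
FD 10: (-36.552,12.595) -> (-33.462,22.106) [heading=72, move]
FD 8: (-33.462,22.106) -> (-30.99,29.714) [heading=72, move]
FD 15: (-30.99,29.714) -> (-26.354,43.98) [heading=72, move]
PU: pen up
Final: pos=(-26.354,43.98), heading=72, 6 segment(s) drawn

Segment lengths:
  seg 1: (4,8) -> (-8,8), length = 12
  seg 2: (-8,8) -> (-17,8), length = 9
  seg 3: (-17,8) -> (-10,8), length = 7
  seg 4: (-10,8) -> (-27,8), length = 17
  seg 5: (-27,8) -> (-38,8), length = 11
  seg 6: (-38,8) -> (-37.134,8.5), length = 1
Total = 57

Answer: 57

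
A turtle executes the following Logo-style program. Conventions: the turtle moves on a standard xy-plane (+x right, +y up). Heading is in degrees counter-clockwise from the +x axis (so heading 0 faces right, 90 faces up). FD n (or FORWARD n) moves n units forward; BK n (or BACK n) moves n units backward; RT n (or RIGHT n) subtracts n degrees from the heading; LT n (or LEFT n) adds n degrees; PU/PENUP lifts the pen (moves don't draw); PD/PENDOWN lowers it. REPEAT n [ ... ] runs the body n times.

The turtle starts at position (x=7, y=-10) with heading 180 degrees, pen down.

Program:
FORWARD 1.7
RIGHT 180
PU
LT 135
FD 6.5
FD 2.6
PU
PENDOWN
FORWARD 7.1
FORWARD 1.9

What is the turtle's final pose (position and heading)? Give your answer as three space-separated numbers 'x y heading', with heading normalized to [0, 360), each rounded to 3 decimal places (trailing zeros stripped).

Executing turtle program step by step:
Start: pos=(7,-10), heading=180, pen down
FD 1.7: (7,-10) -> (5.3,-10) [heading=180, draw]
RT 180: heading 180 -> 0
PU: pen up
LT 135: heading 0 -> 135
FD 6.5: (5.3,-10) -> (0.704,-5.404) [heading=135, move]
FD 2.6: (0.704,-5.404) -> (-1.135,-3.565) [heading=135, move]
PU: pen up
PD: pen down
FD 7.1: (-1.135,-3.565) -> (-6.155,1.455) [heading=135, draw]
FD 1.9: (-6.155,1.455) -> (-7.499,2.799) [heading=135, draw]
Final: pos=(-7.499,2.799), heading=135, 3 segment(s) drawn

Answer: -7.499 2.799 135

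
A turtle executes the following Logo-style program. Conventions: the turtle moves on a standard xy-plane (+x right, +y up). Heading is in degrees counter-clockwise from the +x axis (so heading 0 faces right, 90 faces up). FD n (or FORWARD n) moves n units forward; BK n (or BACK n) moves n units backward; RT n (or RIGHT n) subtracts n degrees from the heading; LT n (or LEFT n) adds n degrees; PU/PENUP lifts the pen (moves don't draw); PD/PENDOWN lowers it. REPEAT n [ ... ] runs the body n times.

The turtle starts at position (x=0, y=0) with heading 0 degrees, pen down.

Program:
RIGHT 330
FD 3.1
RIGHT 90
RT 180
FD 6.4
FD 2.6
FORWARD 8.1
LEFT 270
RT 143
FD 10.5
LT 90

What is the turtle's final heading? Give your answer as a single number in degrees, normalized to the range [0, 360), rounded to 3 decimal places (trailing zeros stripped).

Executing turtle program step by step:
Start: pos=(0,0), heading=0, pen down
RT 330: heading 0 -> 30
FD 3.1: (0,0) -> (2.685,1.55) [heading=30, draw]
RT 90: heading 30 -> 300
RT 180: heading 300 -> 120
FD 6.4: (2.685,1.55) -> (-0.515,7.093) [heading=120, draw]
FD 2.6: (-0.515,7.093) -> (-1.815,9.344) [heading=120, draw]
FD 8.1: (-1.815,9.344) -> (-5.865,16.359) [heading=120, draw]
LT 270: heading 120 -> 30
RT 143: heading 30 -> 247
FD 10.5: (-5.865,16.359) -> (-9.968,6.694) [heading=247, draw]
LT 90: heading 247 -> 337
Final: pos=(-9.968,6.694), heading=337, 5 segment(s) drawn

Answer: 337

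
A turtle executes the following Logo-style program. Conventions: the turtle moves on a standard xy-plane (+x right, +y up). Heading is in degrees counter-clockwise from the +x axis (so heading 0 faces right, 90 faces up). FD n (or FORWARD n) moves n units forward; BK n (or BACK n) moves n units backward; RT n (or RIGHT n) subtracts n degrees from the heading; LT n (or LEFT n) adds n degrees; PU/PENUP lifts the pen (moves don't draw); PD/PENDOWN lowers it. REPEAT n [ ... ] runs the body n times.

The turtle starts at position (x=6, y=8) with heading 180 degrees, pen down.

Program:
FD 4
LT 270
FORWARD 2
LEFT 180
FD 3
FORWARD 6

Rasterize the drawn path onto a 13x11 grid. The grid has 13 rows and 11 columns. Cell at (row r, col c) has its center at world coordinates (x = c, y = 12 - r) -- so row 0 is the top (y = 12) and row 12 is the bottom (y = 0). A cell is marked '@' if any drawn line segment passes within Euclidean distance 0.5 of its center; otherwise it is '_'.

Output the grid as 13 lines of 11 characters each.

Segment 0: (6,8) -> (2,8)
Segment 1: (2,8) -> (2,10)
Segment 2: (2,10) -> (2,7)
Segment 3: (2,7) -> (2,1)

Answer: ___________
___________
__@________
__@________
__@@@@@____
__@________
__@________
__@________
__@________
__@________
__@________
__@________
___________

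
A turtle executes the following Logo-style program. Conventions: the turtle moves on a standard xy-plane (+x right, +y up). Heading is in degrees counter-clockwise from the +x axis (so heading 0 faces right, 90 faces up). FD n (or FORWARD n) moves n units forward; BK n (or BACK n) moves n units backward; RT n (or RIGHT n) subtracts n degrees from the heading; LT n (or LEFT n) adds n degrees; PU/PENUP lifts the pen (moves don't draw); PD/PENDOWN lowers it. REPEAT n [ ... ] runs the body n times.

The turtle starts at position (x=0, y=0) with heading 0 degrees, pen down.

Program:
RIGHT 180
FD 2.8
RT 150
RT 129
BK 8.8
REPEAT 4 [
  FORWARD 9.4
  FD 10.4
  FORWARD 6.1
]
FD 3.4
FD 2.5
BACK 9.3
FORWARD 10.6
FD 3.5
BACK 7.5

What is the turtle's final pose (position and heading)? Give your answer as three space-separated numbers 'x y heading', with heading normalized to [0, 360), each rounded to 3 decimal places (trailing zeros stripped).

Answer: -18.131 -96.793 261

Derivation:
Executing turtle program step by step:
Start: pos=(0,0), heading=0, pen down
RT 180: heading 0 -> 180
FD 2.8: (0,0) -> (-2.8,0) [heading=180, draw]
RT 150: heading 180 -> 30
RT 129: heading 30 -> 261
BK 8.8: (-2.8,0) -> (-1.423,8.692) [heading=261, draw]
REPEAT 4 [
  -- iteration 1/4 --
  FD 9.4: (-1.423,8.692) -> (-2.894,-0.593) [heading=261, draw]
  FD 10.4: (-2.894,-0.593) -> (-4.521,-10.865) [heading=261, draw]
  FD 6.1: (-4.521,-10.865) -> (-5.475,-16.889) [heading=261, draw]
  -- iteration 2/4 --
  FD 9.4: (-5.475,-16.889) -> (-6.946,-26.174) [heading=261, draw]
  FD 10.4: (-6.946,-26.174) -> (-8.572,-36.446) [heading=261, draw]
  FD 6.1: (-8.572,-36.446) -> (-9.527,-42.471) [heading=261, draw]
  -- iteration 3/4 --
  FD 9.4: (-9.527,-42.471) -> (-10.997,-51.755) [heading=261, draw]
  FD 10.4: (-10.997,-51.755) -> (-12.624,-62.027) [heading=261, draw]
  FD 6.1: (-12.624,-62.027) -> (-13.578,-68.052) [heading=261, draw]
  -- iteration 4/4 --
  FD 9.4: (-13.578,-68.052) -> (-15.049,-77.336) [heading=261, draw]
  FD 10.4: (-15.049,-77.336) -> (-16.676,-87.608) [heading=261, draw]
  FD 6.1: (-16.676,-87.608) -> (-17.63,-93.633) [heading=261, draw]
]
FD 3.4: (-17.63,-93.633) -> (-18.162,-96.991) [heading=261, draw]
FD 2.5: (-18.162,-96.991) -> (-18.553,-99.46) [heading=261, draw]
BK 9.3: (-18.553,-99.46) -> (-17.098,-90.275) [heading=261, draw]
FD 10.6: (-17.098,-90.275) -> (-18.756,-100.744) [heading=261, draw]
FD 3.5: (-18.756,-100.744) -> (-19.304,-104.201) [heading=261, draw]
BK 7.5: (-19.304,-104.201) -> (-18.131,-96.793) [heading=261, draw]
Final: pos=(-18.131,-96.793), heading=261, 20 segment(s) drawn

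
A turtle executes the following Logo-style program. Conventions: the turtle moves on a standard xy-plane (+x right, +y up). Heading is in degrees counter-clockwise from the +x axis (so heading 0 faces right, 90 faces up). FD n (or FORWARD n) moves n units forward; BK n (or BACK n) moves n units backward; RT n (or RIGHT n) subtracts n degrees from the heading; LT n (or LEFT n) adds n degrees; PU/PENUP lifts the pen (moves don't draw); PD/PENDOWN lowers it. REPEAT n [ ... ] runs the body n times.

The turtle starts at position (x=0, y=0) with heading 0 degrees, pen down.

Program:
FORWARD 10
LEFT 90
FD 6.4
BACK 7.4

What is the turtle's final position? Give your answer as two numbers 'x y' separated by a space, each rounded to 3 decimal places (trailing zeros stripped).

Answer: 10 -1

Derivation:
Executing turtle program step by step:
Start: pos=(0,0), heading=0, pen down
FD 10: (0,0) -> (10,0) [heading=0, draw]
LT 90: heading 0 -> 90
FD 6.4: (10,0) -> (10,6.4) [heading=90, draw]
BK 7.4: (10,6.4) -> (10,-1) [heading=90, draw]
Final: pos=(10,-1), heading=90, 3 segment(s) drawn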